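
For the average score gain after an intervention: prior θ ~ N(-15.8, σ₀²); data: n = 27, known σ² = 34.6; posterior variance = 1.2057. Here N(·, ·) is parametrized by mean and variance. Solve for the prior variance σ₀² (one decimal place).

Posterior precision equals prior precision plus data precision: 1/σ_n² = 1/σ₀² + n/σ².
So 1/σ₀² = 1/1.2057 − 27/34.6 = 0.829394 − 0.780347 = 0.049047.
Hence σ₀² = 1/0.049047 ≈ 20.4.

σ₀² = 20.4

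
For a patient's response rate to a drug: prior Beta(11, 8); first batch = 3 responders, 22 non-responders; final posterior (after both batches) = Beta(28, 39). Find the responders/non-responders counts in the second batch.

14 responders and 9 non-responders

Sequential conjugate updates are equivalent to a single update on the pooled data, so total successes = posterior α − prior α and total failures = posterior β − prior β.
Total across both batches: 28−11=17 responders, 39−8=31 non-responders.
Subtract the first batch: 17−3=14 responders and 31−22=9 non-responders.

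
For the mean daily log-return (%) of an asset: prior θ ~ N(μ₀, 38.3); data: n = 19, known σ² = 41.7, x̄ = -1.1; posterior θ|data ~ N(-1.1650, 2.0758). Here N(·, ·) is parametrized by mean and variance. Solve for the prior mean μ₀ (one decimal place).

The posterior mean is a precision-weighted average: μ_n = (τ₀μ₀ + τ_data·x̄)/(τ₀+τ_data), with τ₀=1/σ₀² and τ_data=n/σ².
Here τ₀ = 1/38.3 = 0.026110 and τ_data = 19/41.7 = 0.455635, so τ_n = 0.481745.
Rearranging for μ₀: μ₀ = (μ_n·τ_n − τ_data·x̄)/τ₀ = (-1.1650·0.481745 − 0.455635·-1.1) / 0.026110 = -0.060034/0.026110 ≈ -2.3.

μ₀ = -2.3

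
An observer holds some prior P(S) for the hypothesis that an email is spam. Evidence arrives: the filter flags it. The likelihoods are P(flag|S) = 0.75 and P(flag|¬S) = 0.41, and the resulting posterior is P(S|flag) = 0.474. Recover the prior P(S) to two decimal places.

Bayes' rule in odds form gives O(S|E) = O(S)·[P(E|S)/P(E|¬S)], hence O(S) = O(S|E)/LR.
Posterior odds = 0.474/(1−0.474) = 0.9011. LR = 0.75/0.41 = 1.8293.
Prior odds = 0.9011/1.8293 = 0.4926, so P(S) = 0.4926/(1+0.4926) ≈ 0.33.

P(S) = 0.33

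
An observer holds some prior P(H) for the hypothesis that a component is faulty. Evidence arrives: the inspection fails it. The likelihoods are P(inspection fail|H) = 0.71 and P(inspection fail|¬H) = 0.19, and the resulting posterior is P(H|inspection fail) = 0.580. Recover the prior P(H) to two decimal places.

P(H) = 0.27

In odds form, posterior odds = prior odds × likelihood ratio, so prior odds = posterior odds ÷ LR.
Posterior odds = 0.580/(1−0.580) = 1.3810. LR = 0.71/0.19 = 3.7368.
Prior odds = 1.3810/3.7368 = 0.3696, so P(H) = 0.3696/(1+0.3696) ≈ 0.27.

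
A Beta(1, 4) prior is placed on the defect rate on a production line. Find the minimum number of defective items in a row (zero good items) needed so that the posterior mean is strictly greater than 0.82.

k = 18

After k defective items and 0 good items the posterior is Beta(1+k, 4), with mean (1+k)/(1+4+k).
Set (1+k)/(5+k) > 0.82 and solve: k > (0.82·5 − 1)/(1 − 0.82) = 17.222.
The smallest integer exceeding 17.222 is 18.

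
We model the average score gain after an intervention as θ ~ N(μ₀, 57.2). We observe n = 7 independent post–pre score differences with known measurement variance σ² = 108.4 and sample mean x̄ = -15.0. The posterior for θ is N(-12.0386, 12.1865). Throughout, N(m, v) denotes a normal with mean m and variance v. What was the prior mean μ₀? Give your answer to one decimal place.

With known observation variance, the Normal–Normal posterior has precision τ_n = τ₀ + n/σ² and mean μ_n = (τ₀μ₀ + (n/σ²)x̄)/τ_n.
Here τ₀ = 1/57.2 = 0.017483 and τ_data = 7/108.4 = 0.064576, so τ_n = 0.082059.
Rearranging for μ₀: μ₀ = (μ_n·τ_n − τ_data·x̄)/τ₀ = (-12.0386·0.082059 − 0.064576·-15.0) / 0.017483 = -0.019235/0.017483 ≈ -1.1.

μ₀ = -1.1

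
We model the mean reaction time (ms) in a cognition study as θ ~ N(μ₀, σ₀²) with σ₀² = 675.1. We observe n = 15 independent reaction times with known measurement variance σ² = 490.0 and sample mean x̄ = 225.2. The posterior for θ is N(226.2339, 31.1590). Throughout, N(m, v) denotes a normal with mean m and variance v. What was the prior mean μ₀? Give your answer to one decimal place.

μ₀ = 247.6

The posterior mean is a precision-weighted average: μ_n = (τ₀μ₀ + τ_data·x̄)/(τ₀+τ_data), with τ₀=1/σ₀² and τ_data=n/σ².
Here τ₀ = 1/675.1 = 0.001481 and τ_data = 15/490.0 = 0.030612, so τ_n = 0.032093.
Rearranging for μ₀: μ₀ = (μ_n·τ_n − τ_data·x̄)/τ₀ = (226.2339·0.032093 − 0.030612·225.2) / 0.001481 = 0.366702/0.001481 ≈ 247.6.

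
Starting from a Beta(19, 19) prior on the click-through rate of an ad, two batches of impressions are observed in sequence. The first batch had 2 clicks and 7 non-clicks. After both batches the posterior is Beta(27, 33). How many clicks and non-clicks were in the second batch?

Sequential conjugate updates are equivalent to a single update on the pooled data, so total successes = posterior α − prior α and total failures = posterior β − prior β.
Total across both batches: 27−19=8 clicks, 33−19=14 non-clicks.
Subtract the first batch: 8−2=6 clicks and 14−7=7 non-clicks.

6 clicks and 7 non-clicks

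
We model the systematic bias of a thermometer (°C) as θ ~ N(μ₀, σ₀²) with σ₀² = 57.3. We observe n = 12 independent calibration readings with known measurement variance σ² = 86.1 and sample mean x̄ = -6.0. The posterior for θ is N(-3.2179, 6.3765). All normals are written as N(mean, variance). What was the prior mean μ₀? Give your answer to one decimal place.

With known observation variance, the Normal–Normal posterior has precision τ_n = τ₀ + n/σ² and mean μ_n = (τ₀μ₀ + (n/σ²)x̄)/τ_n.
Here τ₀ = 1/57.3 = 0.017452 and τ_data = 12/86.1 = 0.139373, so τ_n = 0.156825.
Rearranging for μ₀: μ₀ = (μ_n·τ_n − τ_data·x̄)/τ₀ = (-3.2179·0.156825 − 0.139373·-6.0) / 0.017452 = 0.331591/0.017452 ≈ 19.0.

μ₀ = 19.0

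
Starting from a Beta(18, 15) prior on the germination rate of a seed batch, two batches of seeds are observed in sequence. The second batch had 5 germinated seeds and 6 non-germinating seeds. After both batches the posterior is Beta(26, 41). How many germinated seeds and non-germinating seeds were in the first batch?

Because Beta–binomial updating is additive in the counts, the combined data contributed (α_post−α_prior, β_post−β_prior) successes and failures.
Total across both batches: 26−18=8 germinated seeds, 41−15=26 non-germinating seeds.
Subtract the second batch: 8−5=3 germinated seeds and 26−6=20 non-germinating seeds.

3 germinated seeds and 20 non-germinating seeds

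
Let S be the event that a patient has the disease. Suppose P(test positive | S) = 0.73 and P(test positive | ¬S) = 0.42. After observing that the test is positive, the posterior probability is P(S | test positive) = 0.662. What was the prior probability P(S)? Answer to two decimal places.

P(S) = 0.53

Bayes' rule in odds form gives O(S|E) = O(S)·[P(E|S)/P(E|¬S)], hence O(S) = O(S|E)/LR.
Posterior odds = 0.662/(1−0.662) = 1.9586. LR = 0.73/0.42 = 1.7381.
Prior odds = 1.9586/1.7381 = 1.1269, so P(S) = 1.1269/(1+1.1269) ≈ 0.53.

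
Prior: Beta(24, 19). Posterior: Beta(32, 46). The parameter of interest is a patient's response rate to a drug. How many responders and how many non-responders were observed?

8 responders and 27 non-responders

A Beta(a, b) prior with s successes and f failures in binomial data gives a Beta(a+s, b+f) posterior.
Match parameters: s=32−24=8, f=46−19=27.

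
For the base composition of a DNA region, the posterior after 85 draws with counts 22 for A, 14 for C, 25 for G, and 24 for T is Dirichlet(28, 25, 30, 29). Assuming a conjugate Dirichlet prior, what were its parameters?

Dirichlet(6, 11, 5, 5)

For a Dirichlet(α) prior with multinomial counts c, the posterior is Dirichlet(α + c) componentwise.
Subtract each count from the matching posterior parameter: 28−22=6, 25−14=11, 30−25=5, 29−24=5.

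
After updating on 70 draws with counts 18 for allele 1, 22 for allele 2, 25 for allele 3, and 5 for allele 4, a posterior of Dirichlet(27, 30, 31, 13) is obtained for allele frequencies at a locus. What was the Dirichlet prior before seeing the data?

For a Dirichlet(α) prior with multinomial counts c, the posterior is Dirichlet(α + c) componentwise.
Subtract each count from the matching posterior parameter: 27−18=9, 30−22=8, 31−25=6, 13−5=8.

Dirichlet(9, 8, 6, 8)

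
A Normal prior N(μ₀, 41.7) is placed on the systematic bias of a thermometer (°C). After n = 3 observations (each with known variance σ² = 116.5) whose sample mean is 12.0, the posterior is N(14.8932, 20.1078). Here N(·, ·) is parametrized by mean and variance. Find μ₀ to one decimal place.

μ₀ = 18.0

The posterior mean is a precision-weighted average: μ_n = (τ₀μ₀ + τ_data·x̄)/(τ₀+τ_data), with τ₀=1/σ₀² and τ_data=n/σ².
Here τ₀ = 1/41.7 = 0.023981 and τ_data = 3/116.5 = 0.025751, so τ_n = 0.049732.
Rearranging for μ₀: μ₀ = (μ_n·τ_n − τ_data·x̄)/τ₀ = (14.8932·0.049732 − 0.025751·12.0) / 0.023981 = 0.431657/0.023981 ≈ 18.0.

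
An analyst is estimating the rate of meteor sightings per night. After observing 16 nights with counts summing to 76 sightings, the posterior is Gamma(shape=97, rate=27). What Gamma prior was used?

A Gamma(α, β) prior (rate parametrization) on a Poisson rate with n observations summing to S gives posterior Gamma(α+S, β+n).
So α = 97 − 76 = 21 and β = 27 − 16 = 11.

Gamma(shape=21, rate=11)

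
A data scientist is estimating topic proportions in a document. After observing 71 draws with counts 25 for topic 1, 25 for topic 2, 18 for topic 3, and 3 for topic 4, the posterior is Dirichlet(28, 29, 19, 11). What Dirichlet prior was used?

For a Dirichlet(α) prior with multinomial counts c, the posterior is Dirichlet(α + c) componentwise.
Subtract each count from the matching posterior parameter: 28−25=3, 29−25=4, 19−18=1, 11−3=8.

Dirichlet(3, 4, 1, 8)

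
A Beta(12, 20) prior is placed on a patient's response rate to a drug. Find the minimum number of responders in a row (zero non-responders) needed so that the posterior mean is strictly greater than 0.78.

After k responders and 0 non-responders the posterior is Beta(12+k, 20), with mean (12+k)/(12+20+k).
Set (12+k)/(32+k) > 0.78 and solve: k > (0.78·32 − 12)/(1 − 0.78) = 58.909.
The smallest integer exceeding 58.909 is 59.

k = 59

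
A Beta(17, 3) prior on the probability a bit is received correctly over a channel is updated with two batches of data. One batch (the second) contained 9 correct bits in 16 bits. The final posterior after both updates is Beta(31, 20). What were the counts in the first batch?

Because Beta–binomial updating is additive in the counts, the combined data contributed (α_post−α_prior, β_post−β_prior) successes and failures.
Total across both batches: 31−17=14 correct bits, 20−3=17 errors.
Subtract the second batch: 14−9=5 correct bits and 17−7=10 errors.

5 correct bits and 10 errors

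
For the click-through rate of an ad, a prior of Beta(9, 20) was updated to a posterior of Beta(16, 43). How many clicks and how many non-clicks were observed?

A Beta(a, b) prior with s successes and f failures in binomial data gives a Beta(a+s, b+f) posterior.
So s = 16 − 9 = 7 and f = 43 − 20 = 23.

7 clicks and 23 non-clicks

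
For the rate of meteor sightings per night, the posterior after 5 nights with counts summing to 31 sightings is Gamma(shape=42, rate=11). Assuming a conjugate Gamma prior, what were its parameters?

Gamma(shape=11, rate=6)

A Gamma(α, β) prior (rate parametrization) on a Poisson rate with n observations summing to S gives posterior Gamma(α+S, β+n).
So α = 42 − 31 = 11 and β = 11 − 5 = 6.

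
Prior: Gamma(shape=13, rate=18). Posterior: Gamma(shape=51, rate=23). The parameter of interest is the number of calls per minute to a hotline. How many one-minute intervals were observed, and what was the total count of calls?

n = 5 one-minute intervals with total 38 calls

A Gamma(α, β) prior (rate parametrization) on a Poisson rate with n observations summing to S gives posterior Gamma(α+S, β+n).
Matching: Σxᵢ = 51 − 13 = 38 and n = 23 − 18 = 5.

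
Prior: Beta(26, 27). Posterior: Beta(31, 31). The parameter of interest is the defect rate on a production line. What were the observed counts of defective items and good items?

5 defective items and 4 good items

A Beta(α, β) prior with s successes and f failures in binomial data gives a Beta(α+s, β+f) posterior.
So s = 31 − 26 = 5 and f = 31 − 27 = 4.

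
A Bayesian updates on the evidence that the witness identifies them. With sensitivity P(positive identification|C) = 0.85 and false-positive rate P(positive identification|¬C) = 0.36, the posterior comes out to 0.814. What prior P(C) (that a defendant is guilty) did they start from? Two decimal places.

P(C) = 0.65

In odds form, posterior odds = prior odds × likelihood ratio, so prior odds = posterior odds ÷ LR.
Posterior odds = 0.814/(1−0.814) = 4.3763. LR = 0.85/0.36 = 2.3611.
Prior odds = 4.3763/2.3611 = 1.8535, so P(C) = 1.8535/(1+1.8535) ≈ 0.65.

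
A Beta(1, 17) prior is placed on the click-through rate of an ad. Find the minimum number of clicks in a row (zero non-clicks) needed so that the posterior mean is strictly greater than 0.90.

k = 153

After k clicks and 0 non-clicks the posterior is Beta(1+k, 17), with mean (1+k)/(1+17+k).
Set (1+k)/(18+k) > 0.90 and solve: k > (0.90·18 − 1)/(1 − 0.90) = 152.000.
The smallest integer exceeding 152.000 is 153, and checking k=153: (154)/(171) = 0.9006 > 0.90.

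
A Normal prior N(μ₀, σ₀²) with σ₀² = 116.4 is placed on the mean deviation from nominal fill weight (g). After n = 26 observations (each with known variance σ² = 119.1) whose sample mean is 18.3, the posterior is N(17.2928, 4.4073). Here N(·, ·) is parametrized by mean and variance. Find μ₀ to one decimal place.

With known observation variance, the Normal–Normal posterior has precision τ_n = τ₀ + n/σ² and mean μ_n = (τ₀μ₀ + (n/σ²)x̄)/τ_n.
Here τ₀ = 1/116.4 = 0.008591 and τ_data = 26/119.1 = 0.218304, so τ_n = 0.226895.
Rearranging for μ₀: μ₀ = (μ_n·τ_n − τ_data·x̄)/τ₀ = (17.2928·0.226895 − 0.218304·18.3) / 0.008591 = -0.071313/0.008591 ≈ -8.3.

μ₀ = -8.3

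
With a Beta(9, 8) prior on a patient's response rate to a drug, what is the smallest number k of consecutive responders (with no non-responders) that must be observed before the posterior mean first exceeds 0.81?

After k responders and 0 non-responders the posterior is Beta(9+k, 8), with mean (9+k)/(9+8+k).
Set (9+k)/(17+k) > 0.81 and solve: k > (0.81·17 − 9)/(1 − 0.81) = 25.105.
The smallest integer exceeding 25.105 is 26.

k = 26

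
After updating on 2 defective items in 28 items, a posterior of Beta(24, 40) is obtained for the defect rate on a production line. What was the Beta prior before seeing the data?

Beta is conjugate to the binomial likelihood: posterior = Beta(α+s, β+f).
Subtract the data counts: 24−2=22, 40−26=14.

Beta(22, 14)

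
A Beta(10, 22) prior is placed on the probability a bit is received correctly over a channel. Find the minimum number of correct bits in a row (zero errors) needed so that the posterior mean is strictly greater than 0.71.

After k correct bits and 0 errors the posterior is Beta(10+k, 22), with mean (10+k)/(10+22+k).
Set (10+k)/(32+k) > 0.71 and solve: k > (0.71·32 − 10)/(1 − 0.71) = 43.862.
The smallest integer exceeding 43.862 is 44, and checking k=44: (54)/(76) = 0.7105 > 0.71.

k = 44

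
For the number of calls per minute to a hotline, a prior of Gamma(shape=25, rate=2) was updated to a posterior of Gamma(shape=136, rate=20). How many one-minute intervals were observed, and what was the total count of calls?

A Gamma(α, β) prior (rate parametrization) on a Poisson rate with n observations summing to S gives posterior Gamma(α+S, β+n).
Matching: Σxᵢ = 136 − 25 = 111 and n = 20 − 2 = 18.

n = 18 one-minute intervals with total 111 calls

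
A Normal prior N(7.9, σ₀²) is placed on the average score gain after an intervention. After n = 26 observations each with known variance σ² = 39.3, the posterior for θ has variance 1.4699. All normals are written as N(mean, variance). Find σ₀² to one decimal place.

σ₀² = 53.4

Posterior precision equals prior precision plus data precision: 1/σ_n² = 1/σ₀² + n/σ².
So 1/σ₀² = 1/1.4699 − 26/39.3 = 0.680318 − 0.661578 = 0.018740.
Hence σ₀² = 1/0.018740 ≈ 53.4.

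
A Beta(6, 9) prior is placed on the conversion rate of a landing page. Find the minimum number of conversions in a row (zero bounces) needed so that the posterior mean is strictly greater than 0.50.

After k conversions and 0 bounces the posterior is Beta(6+k, 9), with mean (6+k)/(6+9+k).
Set (6+k)/(15+k) > 0.50 and solve: k > (0.50·15 − 6)/(1 − 0.50) = 3.000.
The smallest integer exceeding 3.000 is 4, and checking k=4: (10)/(19) = 0.5263 > 0.50.

k = 4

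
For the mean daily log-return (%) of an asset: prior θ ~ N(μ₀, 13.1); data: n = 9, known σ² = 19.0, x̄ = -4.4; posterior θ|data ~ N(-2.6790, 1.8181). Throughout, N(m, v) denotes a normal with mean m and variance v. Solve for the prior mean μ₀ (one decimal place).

μ₀ = 8.0

The posterior mean is a precision-weighted average: μ_n = (τ₀μ₀ + τ_data·x̄)/(τ₀+τ_data), with τ₀=1/σ₀² and τ_data=n/σ².
Here τ₀ = 1/13.1 = 0.076336 and τ_data = 9/19.0 = 0.473684, so τ_n = 0.550020.
Rearranging for μ₀: μ₀ = (μ_n·τ_n − τ_data·x̄)/τ₀ = (-2.6790·0.550020 − 0.473684·-4.4) / 0.076336 = 0.610706/0.076336 ≈ 8.0.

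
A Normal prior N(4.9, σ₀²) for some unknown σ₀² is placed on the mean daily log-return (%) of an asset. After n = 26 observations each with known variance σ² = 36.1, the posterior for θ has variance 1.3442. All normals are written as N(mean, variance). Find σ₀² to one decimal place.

σ₀² = 42.2

Posterior precision equals prior precision plus data precision: 1/σ_n² = 1/σ₀² + n/σ².
So 1/σ₀² = 1/1.3442 − 26/36.1 = 0.743937 − 0.720222 = 0.023715.
Hence σ₀² = 1/0.023715 ≈ 42.2.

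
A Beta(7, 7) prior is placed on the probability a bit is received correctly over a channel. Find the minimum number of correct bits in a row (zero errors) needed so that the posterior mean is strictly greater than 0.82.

k = 25

After k correct bits and 0 errors the posterior is Beta(7+k, 7), with mean (7+k)/(7+7+k).
Set (7+k)/(14+k) > 0.82 and solve: k > (0.82·14 − 7)/(1 − 0.82) = 24.889.
The smallest integer exceeding 24.889 is 25, and checking k=25: (32)/(39) = 0.8205 > 0.82.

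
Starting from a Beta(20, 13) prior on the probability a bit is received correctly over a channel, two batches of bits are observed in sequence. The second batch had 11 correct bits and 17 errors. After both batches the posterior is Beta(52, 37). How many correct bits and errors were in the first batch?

21 correct bits and 7 errors

Because Beta–binomial updating is additive in the counts, the combined data contributed (α_post−α_prior, β_post−β_prior) successes and failures.
Total across both batches: 52−20=32 correct bits, 37−13=24 errors.
Subtract the second batch: 32−11=21 correct bits and 24−17=7 errors.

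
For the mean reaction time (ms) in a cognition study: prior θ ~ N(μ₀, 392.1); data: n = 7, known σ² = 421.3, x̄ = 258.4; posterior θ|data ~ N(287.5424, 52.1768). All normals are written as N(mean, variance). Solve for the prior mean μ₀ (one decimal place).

μ₀ = 477.4

With known observation variance, the Normal–Normal posterior has precision τ_n = τ₀ + n/σ² and mean μ_n = (τ₀μ₀ + (n/σ²)x̄)/τ_n.
Here τ₀ = 1/392.1 = 0.002550 and τ_data = 7/421.3 = 0.016615, so τ_n = 0.019165.
Rearranging for μ₀: μ₀ = (μ_n·τ_n − τ_data·x̄)/τ₀ = (287.5424·0.019165 − 0.016615·258.4) / 0.002550 = 1.217434/0.002550 ≈ 477.4.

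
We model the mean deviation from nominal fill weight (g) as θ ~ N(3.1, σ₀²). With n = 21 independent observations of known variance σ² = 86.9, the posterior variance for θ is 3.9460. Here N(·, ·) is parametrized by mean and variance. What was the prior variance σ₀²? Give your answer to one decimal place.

Posterior precision equals prior precision plus data precision: 1/σ_n² = 1/σ₀² + n/σ².
So 1/σ₀² = 1/3.9460 − 21/86.9 = 0.253421 − 0.241657 = 0.011764.
Hence σ₀² = 1/0.011764 ≈ 85.0.

σ₀² = 85.0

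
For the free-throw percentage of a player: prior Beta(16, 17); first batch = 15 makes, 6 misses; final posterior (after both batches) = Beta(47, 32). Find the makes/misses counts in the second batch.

Because Beta–binomial updating is additive in the counts, the combined data contributed (α_post−α_prior, β_post−β_prior) successes and failures.
Total across both batches: 47−16=31 makes, 32−17=15 misses.
Subtract the first batch: 31−15=16 makes and 15−6=9 misses.

16 makes and 9 misses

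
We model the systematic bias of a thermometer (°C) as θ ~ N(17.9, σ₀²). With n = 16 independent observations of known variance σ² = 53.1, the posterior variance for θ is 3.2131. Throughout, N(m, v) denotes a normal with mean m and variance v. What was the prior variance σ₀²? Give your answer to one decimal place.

σ₀² = 100.9

For the Normal–Normal model with known σ², precisions add: τ_n = τ₀ + n/σ².
So 1/σ₀² = 1/3.2131 − 16/53.1 = 0.311226 − 0.301318 = 0.009908.
Hence σ₀² = 1/0.009908 ≈ 100.9.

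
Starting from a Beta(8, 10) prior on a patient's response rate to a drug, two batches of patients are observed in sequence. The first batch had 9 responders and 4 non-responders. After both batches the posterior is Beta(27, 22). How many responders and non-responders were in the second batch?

10 responders and 8 non-responders

Sequential conjugate updates are equivalent to a single update on the pooled data, so total successes = posterior α − prior α and total failures = posterior β − prior β.
Total across both batches: 27−8=19 responders, 22−10=12 non-responders.
Subtract the first batch: 19−9=10 responders and 12−4=8 non-responders.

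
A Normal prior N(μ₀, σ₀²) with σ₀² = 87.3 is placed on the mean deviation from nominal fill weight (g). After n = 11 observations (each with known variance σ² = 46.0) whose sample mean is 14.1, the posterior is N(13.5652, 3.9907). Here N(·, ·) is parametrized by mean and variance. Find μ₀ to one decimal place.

The posterior mean is a precision-weighted average: μ_n = (τ₀μ₀ + τ_data·x̄)/(τ₀+τ_data), with τ₀=1/σ₀² and τ_data=n/σ².
Here τ₀ = 1/87.3 = 0.011455 and τ_data = 11/46.0 = 0.239130, so τ_n = 0.250585.
Rearranging for μ₀: μ₀ = (μ_n·τ_n − τ_data·x̄)/τ₀ = (13.5652·0.250585 − 0.239130·14.1) / 0.011455 = 0.027503/0.011455 ≈ 2.4.

μ₀ = 2.4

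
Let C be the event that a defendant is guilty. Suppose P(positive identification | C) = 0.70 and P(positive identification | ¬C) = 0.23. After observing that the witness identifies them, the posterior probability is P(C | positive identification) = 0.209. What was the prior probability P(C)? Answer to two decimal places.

In odds form, posterior odds = prior odds × likelihood ratio, so prior odds = posterior odds ÷ LR.
Posterior odds = 0.209/(1−0.209) = 0.2642. LR = 0.70/0.23 = 3.0435.
Prior odds = 0.2642/3.0435 = 0.0868, so P(C) = 0.0868/(1+0.0868) ≈ 0.08.

P(C) = 0.08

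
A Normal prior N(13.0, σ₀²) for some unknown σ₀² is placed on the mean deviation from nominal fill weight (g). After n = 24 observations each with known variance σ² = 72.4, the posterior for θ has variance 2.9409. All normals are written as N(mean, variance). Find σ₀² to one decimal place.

Posterior precision equals prior precision plus data precision: 1/σ_n² = 1/σ₀² + n/σ².
So 1/σ₀² = 1/2.9409 − 24/72.4 = 0.340032 − 0.331492 = 0.008540.
Hence σ₀² = 1/0.008540 ≈ 117.1.

σ₀² = 117.1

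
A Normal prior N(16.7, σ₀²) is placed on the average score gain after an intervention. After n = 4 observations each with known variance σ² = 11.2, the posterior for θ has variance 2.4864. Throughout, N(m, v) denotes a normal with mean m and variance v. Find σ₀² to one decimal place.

For the Normal–Normal model with known σ², precisions add: τ_n = τ₀ + n/σ².
So 1/σ₀² = 1/2.4864 − 4/11.2 = 0.402188 − 0.357143 = 0.045045.
Hence σ₀² = 1/0.045045 ≈ 22.2.

σ₀² = 22.2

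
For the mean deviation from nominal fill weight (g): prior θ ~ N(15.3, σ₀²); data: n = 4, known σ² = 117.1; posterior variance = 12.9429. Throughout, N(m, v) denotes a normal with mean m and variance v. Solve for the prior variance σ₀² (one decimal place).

σ₀² = 23.2

Posterior precision equals prior precision plus data precision: 1/σ_n² = 1/σ₀² + n/σ².
So 1/σ₀² = 1/12.9429 − 4/117.1 = 0.077262 − 0.034159 = 0.043103.
Hence σ₀² = 1/0.043103 ≈ 23.2.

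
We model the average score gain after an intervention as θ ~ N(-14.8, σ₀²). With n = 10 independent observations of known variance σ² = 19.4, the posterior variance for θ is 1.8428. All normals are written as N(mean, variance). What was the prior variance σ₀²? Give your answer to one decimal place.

Posterior precision equals prior precision plus data precision: 1/σ_n² = 1/σ₀² + n/σ².
So 1/σ₀² = 1/1.8428 − 10/19.4 = 0.542652 − 0.515464 = 0.027188.
Hence σ₀² = 1/0.027188 ≈ 36.8.

σ₀² = 36.8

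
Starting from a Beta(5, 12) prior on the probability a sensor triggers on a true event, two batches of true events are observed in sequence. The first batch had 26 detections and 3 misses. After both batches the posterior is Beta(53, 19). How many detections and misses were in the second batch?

Sequential conjugate updates are equivalent to a single update on the pooled data, so total successes = posterior α − prior α and total failures = posterior β − prior β.
Total across both batches: 53−5=48 detections, 19−12=7 misses.
Subtract the first batch: 48−26=22 detections and 7−3=4 misses.

22 detections and 4 misses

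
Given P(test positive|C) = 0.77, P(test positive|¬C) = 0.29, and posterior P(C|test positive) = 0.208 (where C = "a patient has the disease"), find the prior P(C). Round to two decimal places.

Bayes' rule in odds form gives O(C|E) = O(C)·[P(E|C)/P(E|¬C)], hence O(C) = O(C|E)/LR.
Posterior odds = 0.208/(1−0.208) = 0.2626. LR = 0.77/0.29 = 2.6552.
Prior odds = 0.2626/2.6552 = 0.0989, so P(C) = 0.0989/(1+0.0989) ≈ 0.09.

P(C) = 0.09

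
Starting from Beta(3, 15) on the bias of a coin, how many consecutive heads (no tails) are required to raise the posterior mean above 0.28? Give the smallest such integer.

After k heads and 0 tails the posterior is Beta(3+k, 15), with mean (3+k)/(3+15+k).
Set (3+k)/(18+k) > 0.28 and solve: k > (0.28·18 − 3)/(1 − 0.28) = 2.833.
The smallest integer exceeding 2.833 is 3.

k = 3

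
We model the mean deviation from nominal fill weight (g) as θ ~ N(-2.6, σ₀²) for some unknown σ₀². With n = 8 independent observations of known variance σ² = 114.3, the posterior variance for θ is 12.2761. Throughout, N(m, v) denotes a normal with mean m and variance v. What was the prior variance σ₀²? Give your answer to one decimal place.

Posterior precision equals prior precision plus data precision: 1/σ_n² = 1/σ₀² + n/σ².
So 1/σ₀² = 1/12.2761 − 8/114.3 = 0.081459 − 0.069991 = 0.011468.
Hence σ₀² = 1/0.011468 ≈ 87.2.

σ₀² = 87.2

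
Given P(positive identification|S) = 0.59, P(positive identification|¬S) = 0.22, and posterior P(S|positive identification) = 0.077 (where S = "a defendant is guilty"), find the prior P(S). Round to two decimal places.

P(S) = 0.03

In odds form, posterior odds = prior odds × likelihood ratio, so prior odds = posterior odds ÷ LR.
Posterior odds = 0.077/(1−0.077) = 0.0834. LR = 0.59/0.22 = 2.6818.
Prior odds = 0.0834/2.6818 = 0.0311, so P(S) = 0.0311/(1+0.0311) ≈ 0.03.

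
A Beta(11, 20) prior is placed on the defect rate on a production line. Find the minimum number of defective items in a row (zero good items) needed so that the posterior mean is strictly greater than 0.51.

After k defective items and 0 good items the posterior is Beta(11+k, 20), with mean (11+k)/(11+20+k).
Set (11+k)/(31+k) > 0.51 and solve: k > (0.51·31 − 11)/(1 − 0.51) = 9.816.
The smallest integer exceeding 9.816 is 10, and checking k=10: (21)/(41) = 0.5122 > 0.51.

k = 10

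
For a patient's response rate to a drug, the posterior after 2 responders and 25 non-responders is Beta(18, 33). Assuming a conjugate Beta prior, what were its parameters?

Under Beta–binomial conjugacy the posterior parameters are (a+s, b+f).
So a = 18 − 2 = 16 and b = 33 − 25 = 8.

Beta(16, 8)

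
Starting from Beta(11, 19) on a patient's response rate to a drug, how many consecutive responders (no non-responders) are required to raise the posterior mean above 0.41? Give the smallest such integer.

k = 3

After k responders and 0 non-responders the posterior is Beta(11+k, 19), with mean (11+k)/(11+19+k).
Set (11+k)/(30+k) > 0.41 and solve: k > (0.41·30 − 11)/(1 − 0.41) = 2.203.
The smallest integer exceeding 2.203 is 3.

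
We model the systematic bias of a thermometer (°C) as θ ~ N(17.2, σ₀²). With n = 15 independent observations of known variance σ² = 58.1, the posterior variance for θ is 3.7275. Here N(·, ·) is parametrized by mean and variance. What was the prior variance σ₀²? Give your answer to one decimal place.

Posterior precision equals prior precision plus data precision: 1/σ_n² = 1/σ₀² + n/σ².
So 1/σ₀² = 1/3.7275 − 15/58.1 = 0.268276 − 0.258176 = 0.010100.
Hence σ₀² = 1/0.010100 ≈ 99.0.

σ₀² = 99.0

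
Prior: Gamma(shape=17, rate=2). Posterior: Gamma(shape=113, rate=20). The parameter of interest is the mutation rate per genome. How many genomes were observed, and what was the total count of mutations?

Gamma–Poisson conjugacy: posterior shape = α + Σxᵢ, posterior rate = β + n.
Matching: Σxᵢ = 113 − 17 = 96 and n = 20 − 2 = 18.

n = 18 genomes with total 96 mutations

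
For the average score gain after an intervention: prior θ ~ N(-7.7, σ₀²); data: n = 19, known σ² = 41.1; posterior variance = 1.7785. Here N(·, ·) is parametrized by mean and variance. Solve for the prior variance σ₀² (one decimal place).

σ₀² = 10.0

For the Normal–Normal model with known σ², precisions add: τ_n = τ₀ + n/σ².
So 1/σ₀² = 1/1.7785 − 19/41.1 = 0.562272 − 0.462287 = 0.099985.
Hence σ₀² = 1/0.099985 ≈ 10.0.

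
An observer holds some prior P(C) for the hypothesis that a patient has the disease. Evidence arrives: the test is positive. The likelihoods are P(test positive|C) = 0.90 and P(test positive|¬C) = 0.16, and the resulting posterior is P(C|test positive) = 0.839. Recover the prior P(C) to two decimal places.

Bayes' rule in odds form gives O(C|E) = O(C)·[P(E|C)/P(E|¬C)], hence O(C) = O(C|E)/LR.
Posterior odds = 0.839/(1−0.839) = 5.2112. LR = 0.90/0.16 = 5.6250.
Prior odds = 5.2112/5.6250 = 0.9264, so P(C) = 0.9264/(1+0.9264) ≈ 0.48.

P(C) = 0.48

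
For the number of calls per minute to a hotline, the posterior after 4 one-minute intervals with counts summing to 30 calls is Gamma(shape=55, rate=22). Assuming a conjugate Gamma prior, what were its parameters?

A Gamma(α, β) prior (rate parametrization) on a Poisson rate with n observations summing to S gives posterior Gamma(α+S, β+n).
So α = 55 − 30 = 25 and β = 22 − 4 = 18.

Gamma(shape=25, rate=18)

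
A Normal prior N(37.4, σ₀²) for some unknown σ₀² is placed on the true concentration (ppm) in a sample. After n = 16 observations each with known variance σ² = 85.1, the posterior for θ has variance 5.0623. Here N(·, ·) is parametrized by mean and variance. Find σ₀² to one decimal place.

σ₀² = 105.0

Posterior precision equals prior precision plus data precision: 1/σ_n² = 1/σ₀² + n/σ².
So 1/σ₀² = 1/5.0623 − 16/85.1 = 0.197539 − 0.188014 = 0.009525.
Hence σ₀² = 1/0.009525 ≈ 105.0.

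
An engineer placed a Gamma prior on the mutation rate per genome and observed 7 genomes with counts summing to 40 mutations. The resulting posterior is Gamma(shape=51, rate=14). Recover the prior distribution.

A Gamma(α, β) prior (rate parametrization) on a Poisson rate with n observations summing to S gives posterior Gamma(α+S, β+n).
So α = 51 − 40 = 11 and β = 14 − 7 = 7.

Gamma(shape=11, rate=7)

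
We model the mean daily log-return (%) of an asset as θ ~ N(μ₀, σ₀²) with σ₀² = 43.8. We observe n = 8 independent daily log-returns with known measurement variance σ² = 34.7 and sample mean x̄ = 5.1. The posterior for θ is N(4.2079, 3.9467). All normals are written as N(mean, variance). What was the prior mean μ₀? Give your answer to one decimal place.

μ₀ = -4.8

The posterior mean is a precision-weighted average: μ_n = (τ₀μ₀ + τ_data·x̄)/(τ₀+τ_data), with τ₀=1/σ₀² and τ_data=n/σ².
Here τ₀ = 1/43.8 = 0.022831 and τ_data = 8/34.7 = 0.230548, so τ_n = 0.253379.
Rearranging for μ₀: μ₀ = (μ_n·τ_n − τ_data·x̄)/τ₀ = (4.2079·0.253379 − 0.230548·5.1) / 0.022831 = -0.109601/0.022831 ≈ -4.8.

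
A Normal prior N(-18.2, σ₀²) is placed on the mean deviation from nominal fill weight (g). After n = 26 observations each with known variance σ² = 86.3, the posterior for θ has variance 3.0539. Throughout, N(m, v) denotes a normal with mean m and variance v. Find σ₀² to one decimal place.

σ₀² = 38.2

Posterior precision equals prior precision plus data precision: 1/σ_n² = 1/σ₀² + n/σ².
So 1/σ₀² = 1/3.0539 − 26/86.3 = 0.327450 − 0.301275 = 0.026175.
Hence σ₀² = 1/0.026175 ≈ 38.2.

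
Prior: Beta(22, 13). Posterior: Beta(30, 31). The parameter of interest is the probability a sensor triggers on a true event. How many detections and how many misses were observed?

8 detections and 18 misses

A Beta(a, b) prior with s successes and f failures in binomial data gives a Beta(a+s, b+f) posterior.
So s = 30 − 22 = 8 and f = 31 − 13 = 18.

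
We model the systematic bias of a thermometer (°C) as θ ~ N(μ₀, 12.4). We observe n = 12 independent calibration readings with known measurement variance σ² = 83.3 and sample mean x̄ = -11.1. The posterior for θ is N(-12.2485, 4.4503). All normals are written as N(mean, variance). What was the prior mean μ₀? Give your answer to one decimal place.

The posterior mean is a precision-weighted average: μ_n = (τ₀μ₀ + τ_data·x̄)/(τ₀+τ_data), with τ₀=1/σ₀² and τ_data=n/σ².
Here τ₀ = 1/12.4 = 0.080645 and τ_data = 12/83.3 = 0.144058, so τ_n = 0.224703.
Rearranging for μ₀: μ₀ = (μ_n·τ_n − τ_data·x̄)/τ₀ = (-12.2485·0.224703 − 0.144058·-11.1) / 0.080645 = -1.153231/0.080645 ≈ -14.3.

μ₀ = -14.3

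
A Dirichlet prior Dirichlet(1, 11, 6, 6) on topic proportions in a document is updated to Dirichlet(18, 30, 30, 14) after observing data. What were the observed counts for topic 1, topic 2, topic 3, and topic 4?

counts (17, 19, 24, 8)

For a Dirichlet(α) prior with multinomial counts c, the posterior is Dirichlet(α + c) componentwise.
Counts are posterior − prior componentwise: 18−1=17, 30−11=19, 30−6=24, 14−6=8.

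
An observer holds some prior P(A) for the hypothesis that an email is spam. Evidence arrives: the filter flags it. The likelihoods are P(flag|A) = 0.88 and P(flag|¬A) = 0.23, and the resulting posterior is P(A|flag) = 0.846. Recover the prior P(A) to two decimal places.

In odds form, posterior odds = prior odds × likelihood ratio, so prior odds = posterior odds ÷ LR.
Posterior odds = 0.846/(1−0.846) = 5.4935. LR = 0.88/0.23 = 3.8261.
Prior odds = 5.4935/3.8261 = 1.4358, so P(A) = 1.4358/(1+1.4358) ≈ 0.59.

P(A) = 0.59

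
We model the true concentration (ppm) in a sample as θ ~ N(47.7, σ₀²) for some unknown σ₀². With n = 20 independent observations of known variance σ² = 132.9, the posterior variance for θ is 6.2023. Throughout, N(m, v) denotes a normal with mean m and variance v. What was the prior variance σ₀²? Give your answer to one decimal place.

σ₀² = 93.1

For the Normal–Normal model with known σ², precisions add: τ_n = τ₀ + n/σ².
So 1/σ₀² = 1/6.2023 − 20/132.9 = 0.161231 − 0.150489 = 0.010742.
Hence σ₀² = 1/0.010742 ≈ 93.1.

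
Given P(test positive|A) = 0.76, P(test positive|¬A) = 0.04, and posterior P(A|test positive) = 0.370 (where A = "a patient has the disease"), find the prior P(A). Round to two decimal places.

P(A) = 0.03

In odds form, posterior odds = prior odds × likelihood ratio, so prior odds = posterior odds ÷ LR.
Posterior odds = 0.370/(1−0.370) = 0.5873. LR = 0.76/0.04 = 19.0000.
Prior odds = 0.5873/19.0000 = 0.0309, so P(A) = 0.0309/(1+0.0309) ≈ 0.03.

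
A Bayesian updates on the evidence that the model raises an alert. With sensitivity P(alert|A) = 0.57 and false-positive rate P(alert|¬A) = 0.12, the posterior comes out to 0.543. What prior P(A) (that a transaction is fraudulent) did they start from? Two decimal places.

P(A) = 0.20

In odds form, posterior odds = prior odds × likelihood ratio, so prior odds = posterior odds ÷ LR.
Posterior odds = 0.543/(1−0.543) = 1.1882. LR = 0.57/0.12 = 4.7500.
Prior odds = 1.1882/4.7500 = 0.2501, so P(A) = 0.2501/(1+0.2501) ≈ 0.20.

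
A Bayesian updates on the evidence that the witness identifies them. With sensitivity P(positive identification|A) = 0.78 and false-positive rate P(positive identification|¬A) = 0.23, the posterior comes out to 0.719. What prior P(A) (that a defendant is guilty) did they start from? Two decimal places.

P(A) = 0.43

In odds form, posterior odds = prior odds × likelihood ratio, so prior odds = posterior odds ÷ LR.
Posterior odds = 0.719/(1−0.719) = 2.5587. LR = 0.78/0.23 = 3.3913.
Prior odds = 2.5587/3.3913 = 0.7545, so P(A) = 0.7545/(1+0.7545) ≈ 0.43.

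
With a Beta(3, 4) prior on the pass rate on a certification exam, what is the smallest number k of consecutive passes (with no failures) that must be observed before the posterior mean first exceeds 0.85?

After k passes and 0 failures the posterior is Beta(3+k, 4), with mean (3+k)/(3+4+k).
Set (3+k)/(7+k) > 0.85 and solve: k > (0.85·7 − 3)/(1 − 0.85) = 19.667.
The smallest integer exceeding 19.667 is 20, and checking k=20: (23)/(27) = 0.8519 > 0.85.

k = 20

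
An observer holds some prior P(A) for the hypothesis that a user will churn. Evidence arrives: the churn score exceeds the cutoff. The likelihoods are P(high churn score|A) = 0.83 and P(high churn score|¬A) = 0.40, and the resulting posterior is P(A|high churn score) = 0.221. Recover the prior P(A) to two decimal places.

P(A) = 0.12

Bayes' rule in odds form gives O(A|E) = O(A)·[P(E|A)/P(E|¬A)], hence O(A) = O(A|E)/LR.
Posterior odds = 0.221/(1−0.221) = 0.2837. LR = 0.83/0.40 = 2.0750.
Prior odds = 0.2837/2.0750 = 0.1367, so P(A) = 0.1367/(1+0.1367) ≈ 0.12.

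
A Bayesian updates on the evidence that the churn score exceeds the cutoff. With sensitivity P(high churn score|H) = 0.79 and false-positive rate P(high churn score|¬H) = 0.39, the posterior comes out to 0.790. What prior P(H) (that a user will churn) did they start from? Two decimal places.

P(H) = 0.65

In odds form, posterior odds = prior odds × likelihood ratio, so prior odds = posterior odds ÷ LR.
Posterior odds = 0.790/(1−0.790) = 3.7619. LR = 0.79/0.39 = 2.0256.
Prior odds = 3.7619/2.0256 = 1.8572, so P(H) = 1.8572/(1+1.8572) ≈ 0.65.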